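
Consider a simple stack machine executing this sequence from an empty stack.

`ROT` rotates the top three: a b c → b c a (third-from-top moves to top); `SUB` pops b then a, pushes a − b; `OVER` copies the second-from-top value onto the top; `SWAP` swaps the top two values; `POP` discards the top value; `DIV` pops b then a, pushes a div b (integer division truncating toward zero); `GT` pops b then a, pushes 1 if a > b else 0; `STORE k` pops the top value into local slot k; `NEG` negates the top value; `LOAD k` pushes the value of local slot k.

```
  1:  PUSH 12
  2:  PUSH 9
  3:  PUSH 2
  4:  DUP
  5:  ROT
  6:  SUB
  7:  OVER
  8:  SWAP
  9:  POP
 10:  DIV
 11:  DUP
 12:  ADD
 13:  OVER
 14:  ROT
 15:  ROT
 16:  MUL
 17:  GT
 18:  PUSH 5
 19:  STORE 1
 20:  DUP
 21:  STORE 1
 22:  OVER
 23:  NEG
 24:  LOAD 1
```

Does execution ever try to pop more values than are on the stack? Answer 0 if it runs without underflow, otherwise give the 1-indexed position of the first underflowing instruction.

PUSH 12  12
PUSH 9   12 9
PUSH 2   12 9 2
DUP      12 9 2 2
ROT      12 2 2 9
SUB      12 2 -7
OVER     12 2 -7 2
SWAP     12 2 2 -7
POP      12 2 2
DIV      12 1
DUP      12 1 1
ADD      12 2
OVER     12 2 12
ROT      2 12 12
ROT      12 12 2
MUL      12 24
GT       0
PUSH 5   0 5
STORE 1  0
DUP      0 0
STORE 1  0
OVER  — needs 2 operands, stack has 1 → underflow

22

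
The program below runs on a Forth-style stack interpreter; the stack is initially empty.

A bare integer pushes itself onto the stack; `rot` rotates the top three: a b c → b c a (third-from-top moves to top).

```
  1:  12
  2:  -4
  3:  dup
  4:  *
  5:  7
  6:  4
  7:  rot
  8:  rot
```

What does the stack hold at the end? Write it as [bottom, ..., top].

[12, 4, 16, 7]

12  : [12]
-4  : [12, -4]
dup : [12, -4, -4]
*   : [12, 16]
7   : [12, 16, 7]
4   : [12, 16, 7, 4]
rot : [12, 7, 4, 16]
rot : [12, 4, 16, 7]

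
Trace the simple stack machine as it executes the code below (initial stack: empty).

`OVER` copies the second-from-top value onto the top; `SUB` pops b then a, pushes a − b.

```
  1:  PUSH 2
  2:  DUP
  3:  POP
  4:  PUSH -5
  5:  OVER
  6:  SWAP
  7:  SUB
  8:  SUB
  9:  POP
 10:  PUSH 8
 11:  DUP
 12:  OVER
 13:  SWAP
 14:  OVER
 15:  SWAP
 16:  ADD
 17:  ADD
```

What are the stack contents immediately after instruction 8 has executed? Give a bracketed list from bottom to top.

PUSH 2   2
DUP      2 2
POP      2
PUSH -5  2 -5
OVER     2 -5 2
SWAP     2 2 -5
SUB      2 7
SUB      -5

[-5]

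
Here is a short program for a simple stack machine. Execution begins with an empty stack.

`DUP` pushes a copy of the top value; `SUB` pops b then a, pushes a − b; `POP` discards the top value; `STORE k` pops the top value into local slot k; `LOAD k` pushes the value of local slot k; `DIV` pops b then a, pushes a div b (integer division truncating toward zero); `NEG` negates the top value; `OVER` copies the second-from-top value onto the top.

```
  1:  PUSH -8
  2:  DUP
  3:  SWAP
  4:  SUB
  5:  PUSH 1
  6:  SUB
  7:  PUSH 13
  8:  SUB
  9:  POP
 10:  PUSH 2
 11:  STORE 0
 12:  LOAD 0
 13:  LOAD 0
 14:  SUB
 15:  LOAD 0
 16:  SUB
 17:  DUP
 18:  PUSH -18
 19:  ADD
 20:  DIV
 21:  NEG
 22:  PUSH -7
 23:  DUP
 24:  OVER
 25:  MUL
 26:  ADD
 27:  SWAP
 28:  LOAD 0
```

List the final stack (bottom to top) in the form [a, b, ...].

PUSH -8   [-8]
DUP       [-8, -8]
SWAP      [-8, -8]
SUB       [0]
PUSH 1    [0, 1]
SUB       [-1]
PUSH 13   [-1, 13]
SUB       [-14]
POP       []
PUSH 2    [2]
STORE 0   []
LOAD 0    [2]
LOAD 0    [2, 2]
SUB       [0]
LOAD 0    [0, 2]
SUB       [-2]
DUP       [-2, -2]
PUSH -18  [-2, -2, -18]
ADD       [-2, -20]
DIV       [0]
NEG       [0]
PUSH -7   [0, -7]
DUP       [0, -7, -7]
OVER      [0, -7, -7, -7]
MUL       [0, -7, 49]
ADD       [0, 42]
SWAP      [42, 0]
LOAD 0    [42, 0, 2]

[42, 0, 2]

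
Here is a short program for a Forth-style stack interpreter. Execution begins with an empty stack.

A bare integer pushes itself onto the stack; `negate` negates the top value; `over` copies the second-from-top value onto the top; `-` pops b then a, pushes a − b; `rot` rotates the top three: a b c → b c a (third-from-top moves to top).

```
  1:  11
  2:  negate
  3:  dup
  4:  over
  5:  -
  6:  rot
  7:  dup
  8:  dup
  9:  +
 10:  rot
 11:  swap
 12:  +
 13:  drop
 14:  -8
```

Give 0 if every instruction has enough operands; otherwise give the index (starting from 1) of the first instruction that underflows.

6

11     : 11
negate : -11
dup    : -11 -11
over   : -11 -11 -11
-      : -11 0
rot  — needs 3 operands, stack has 2 → underflow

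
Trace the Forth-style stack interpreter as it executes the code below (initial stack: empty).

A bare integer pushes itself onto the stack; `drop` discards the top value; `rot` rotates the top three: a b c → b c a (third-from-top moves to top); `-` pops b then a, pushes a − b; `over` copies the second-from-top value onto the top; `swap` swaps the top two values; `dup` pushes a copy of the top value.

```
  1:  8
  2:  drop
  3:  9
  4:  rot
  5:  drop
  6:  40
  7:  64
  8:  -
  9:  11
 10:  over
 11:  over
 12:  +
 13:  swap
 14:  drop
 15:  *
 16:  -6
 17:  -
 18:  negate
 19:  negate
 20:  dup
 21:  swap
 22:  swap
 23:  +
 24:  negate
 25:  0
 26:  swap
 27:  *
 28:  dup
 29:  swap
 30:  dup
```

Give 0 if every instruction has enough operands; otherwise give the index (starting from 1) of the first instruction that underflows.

4

8    : 8
drop : (empty)
9    : 9
rot  — needs 3 operands, stack has 1 → underflow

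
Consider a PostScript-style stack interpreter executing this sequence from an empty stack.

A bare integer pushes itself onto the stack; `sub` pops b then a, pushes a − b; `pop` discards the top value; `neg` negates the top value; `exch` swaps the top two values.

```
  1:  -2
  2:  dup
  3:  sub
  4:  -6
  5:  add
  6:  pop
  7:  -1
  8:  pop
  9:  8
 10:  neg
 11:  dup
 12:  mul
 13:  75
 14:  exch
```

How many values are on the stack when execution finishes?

2

-2    -2
dup   -2 -2
sub   0
-6    0 -6
add   -6
pop   (empty)
-1    -1
pop   (empty)
8     8
neg   -8
dup   -8 -8
mul   64
75    64 75
exch  75 64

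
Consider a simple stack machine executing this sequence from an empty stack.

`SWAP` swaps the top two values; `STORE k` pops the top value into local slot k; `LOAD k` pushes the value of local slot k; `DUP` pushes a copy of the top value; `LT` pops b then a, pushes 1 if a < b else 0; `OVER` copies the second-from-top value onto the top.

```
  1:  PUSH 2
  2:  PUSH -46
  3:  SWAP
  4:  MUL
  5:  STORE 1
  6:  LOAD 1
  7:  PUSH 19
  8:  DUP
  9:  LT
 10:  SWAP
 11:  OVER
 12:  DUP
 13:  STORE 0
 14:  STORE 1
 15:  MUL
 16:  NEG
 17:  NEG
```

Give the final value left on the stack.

0

PUSH 2   : 2
PUSH -46 : 2 -46
SWAP     : -46 2
MUL      : -92
STORE 1  : (empty)
LOAD 1   : -92
PUSH 19  : -92 19
DUP      : -92 19 19
LT       : -92 0
SWAP     : 0 -92
OVER     : 0 -92 0
DUP      : 0 -92 0 0
STORE 0  : 0 -92 0
STORE 1  : 0 -92
MUL      : 0
NEG      : 0
NEG      : 0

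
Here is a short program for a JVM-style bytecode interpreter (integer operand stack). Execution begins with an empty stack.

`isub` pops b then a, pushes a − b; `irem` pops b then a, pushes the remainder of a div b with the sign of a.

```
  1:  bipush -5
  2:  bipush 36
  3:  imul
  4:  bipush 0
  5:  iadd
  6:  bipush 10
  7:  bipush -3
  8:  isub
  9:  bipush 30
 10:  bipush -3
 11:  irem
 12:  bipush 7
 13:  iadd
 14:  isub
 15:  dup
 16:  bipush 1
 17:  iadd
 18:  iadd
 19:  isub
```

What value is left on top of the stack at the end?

bipush -5 → -5
bipush 36 → -5 36
imul      → -180
bipush 0  → -180 0
iadd      → -180
bipush 10 → -180 10
bipush -3 → -180 10 -3
isub      → -180 13
bipush 30 → -180 13 30
bipush -3 → -180 13 30 -3
irem      → -180 13 0
bipush 7  → -180 13 0 7
iadd      → -180 13 7
isub      → -180 6
dup       → -180 6 6
bipush 1  → -180 6 6 1
iadd      → -180 6 7
iadd      → -180 13
isub      → -193

-193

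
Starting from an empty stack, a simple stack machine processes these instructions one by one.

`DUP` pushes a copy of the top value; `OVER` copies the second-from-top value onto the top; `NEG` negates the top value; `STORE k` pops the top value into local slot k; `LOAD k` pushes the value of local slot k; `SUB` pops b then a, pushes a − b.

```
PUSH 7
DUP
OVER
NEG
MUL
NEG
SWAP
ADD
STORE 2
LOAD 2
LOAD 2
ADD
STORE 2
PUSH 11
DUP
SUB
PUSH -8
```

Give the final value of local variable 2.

112

PUSH 7   [7]
DUP      [7, 7]
OVER     [7, 7, 7]
NEG      [7, 7, -7]
MUL      [7, -49]
NEG      [7, 49]
SWAP     [49, 7]
ADD      [56]
STORE 2  []
LOAD 2   [56]
LOAD 2   [56, 56]
ADD      [112]
STORE 2  []
PUSH 11  [11]
DUP      [11, 11]
SUB      [0]
PUSH -8  [0, -8]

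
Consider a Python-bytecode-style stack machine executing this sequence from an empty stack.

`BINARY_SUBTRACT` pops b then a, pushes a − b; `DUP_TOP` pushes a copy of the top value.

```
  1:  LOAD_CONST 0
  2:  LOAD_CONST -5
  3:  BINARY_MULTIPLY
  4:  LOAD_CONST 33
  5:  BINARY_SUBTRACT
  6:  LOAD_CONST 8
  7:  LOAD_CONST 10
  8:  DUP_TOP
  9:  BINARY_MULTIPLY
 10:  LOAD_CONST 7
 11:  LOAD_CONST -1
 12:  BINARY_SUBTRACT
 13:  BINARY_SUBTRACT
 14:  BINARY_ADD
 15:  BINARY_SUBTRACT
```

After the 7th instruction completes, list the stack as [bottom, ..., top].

LOAD_CONST 0    : [0]
LOAD_CONST -5   : [0, -5]
BINARY_MULTIPLY : [0]
LOAD_CONST 33   : [0, 33]
BINARY_SUBTRACT : [-33]
LOAD_CONST 8    : [-33, 8]
LOAD_CONST 10   : [-33, 8, 10]

[-33, 8, 10]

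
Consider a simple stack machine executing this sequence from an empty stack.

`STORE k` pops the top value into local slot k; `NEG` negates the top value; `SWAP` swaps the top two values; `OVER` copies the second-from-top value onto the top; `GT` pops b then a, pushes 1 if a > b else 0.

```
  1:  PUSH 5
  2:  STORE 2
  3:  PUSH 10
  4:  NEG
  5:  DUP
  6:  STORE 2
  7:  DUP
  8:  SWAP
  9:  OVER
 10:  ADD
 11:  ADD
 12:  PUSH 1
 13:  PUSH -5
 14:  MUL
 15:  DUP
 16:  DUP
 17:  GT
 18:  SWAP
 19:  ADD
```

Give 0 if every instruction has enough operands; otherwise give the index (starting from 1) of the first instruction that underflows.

0

PUSH 5  : 5
STORE 2 : (empty)
PUSH 10 : 10
NEG     : -10
DUP     : -10 -10
STORE 2 : -10
DUP     : -10 -10
SWAP    : -10 -10
OVER    : -10 -10 -10
ADD     : -10 -20
ADD     : -30
PUSH 1  : -30 1
PUSH -5 : -30 1 -5
MUL     : -30 -5
DUP     : -30 -5 -5
DUP     : -30 -5 -5 -5
GT      : -30 -5 0
SWAP    : -30 0 -5
ADD     : -30 -5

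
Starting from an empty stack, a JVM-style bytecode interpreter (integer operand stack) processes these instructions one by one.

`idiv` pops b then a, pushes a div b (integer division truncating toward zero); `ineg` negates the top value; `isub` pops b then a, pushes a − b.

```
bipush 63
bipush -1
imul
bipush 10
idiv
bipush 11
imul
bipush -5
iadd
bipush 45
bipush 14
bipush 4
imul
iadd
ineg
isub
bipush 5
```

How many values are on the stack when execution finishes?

2

bipush 63  [63]
bipush -1  [63, -1]
imul       [-63]
bipush 10  [-63, 10]
idiv       [-6]
bipush 11  [-6, 11]
imul       [-66]
bipush -5  [-66, -5]
iadd       [-71]
bipush 45  [-71, 45]
bipush 14  [-71, 45, 14]
bipush 4   [-71, 45, 14, 4]
imul       [-71, 45, 56]
iadd       [-71, 101]
ineg       [-71, -101]
isub       [30]
bipush 5   [30, 5]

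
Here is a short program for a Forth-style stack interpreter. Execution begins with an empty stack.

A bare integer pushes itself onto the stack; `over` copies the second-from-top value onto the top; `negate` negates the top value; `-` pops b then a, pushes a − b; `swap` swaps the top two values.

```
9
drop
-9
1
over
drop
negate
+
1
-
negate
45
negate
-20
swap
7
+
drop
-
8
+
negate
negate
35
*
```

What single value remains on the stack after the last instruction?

9      : 9
drop   : (empty)
-9     : -9
1      : -9 1
over   : -9 1 -9
drop   : -9 1
negate : -9 -1
+      : -10
1      : -10 1
-      : -11
negate : 11
45     : 11 45
negate : 11 -45
-20    : 11 -45 -20
swap   : 11 -20 -45
7      : 11 -20 -45 7
+      : 11 -20 -38
drop   : 11 -20
-      : 31
8      : 31 8
+      : 39
negate : -39
negate : 39
35     : 39 35
*      : 1365

1365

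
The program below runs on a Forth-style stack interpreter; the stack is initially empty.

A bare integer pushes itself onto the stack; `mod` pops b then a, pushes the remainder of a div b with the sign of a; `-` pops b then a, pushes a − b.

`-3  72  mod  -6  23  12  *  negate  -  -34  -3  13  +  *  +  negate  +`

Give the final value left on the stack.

67

-3     → [-3]
72     → [-3, 72]
mod    → [-3]
-6     → [-3, -6]
23     → [-3, -6, 23]
12     → [-3, -6, 23, 12]
*      → [-3, -6, 276]
negate → [-3, -6, -276]
-      → [-3, 270]
-34    → [-3, 270, -34]
-3     → [-3, 270, -34, -3]
13     → [-3, 270, -34, -3, 13]
+      → [-3, 270, -34, 10]
*      → [-3, 270, -340]
+      → [-3, -70]
negate → [-3, 70]
+      → [67]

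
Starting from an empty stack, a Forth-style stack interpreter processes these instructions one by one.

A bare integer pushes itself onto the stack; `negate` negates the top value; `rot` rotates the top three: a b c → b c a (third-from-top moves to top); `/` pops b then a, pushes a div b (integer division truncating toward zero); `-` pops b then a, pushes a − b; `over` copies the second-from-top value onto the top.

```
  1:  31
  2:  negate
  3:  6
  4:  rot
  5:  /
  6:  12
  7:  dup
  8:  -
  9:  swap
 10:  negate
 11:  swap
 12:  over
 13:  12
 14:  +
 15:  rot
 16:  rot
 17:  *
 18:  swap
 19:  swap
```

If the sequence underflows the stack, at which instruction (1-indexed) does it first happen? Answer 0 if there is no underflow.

4

31     : 31
negate : -31
6      : -31 6
rot  — needs 3 operands, stack has 2 → underflow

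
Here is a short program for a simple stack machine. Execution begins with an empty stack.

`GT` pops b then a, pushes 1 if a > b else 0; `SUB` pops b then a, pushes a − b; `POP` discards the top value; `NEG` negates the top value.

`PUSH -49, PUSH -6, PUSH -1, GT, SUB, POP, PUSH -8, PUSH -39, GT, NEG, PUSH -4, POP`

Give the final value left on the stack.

-1

PUSH -49 → -49
PUSH -6  → -49 -6
PUSH -1  → -49 -6 -1
GT       → -49 0
SUB      → -49
POP      → (empty)
PUSH -8  → -8
PUSH -39 → -8 -39
GT       → 1
NEG      → -1
PUSH -4  → -1 -4
POP      → -1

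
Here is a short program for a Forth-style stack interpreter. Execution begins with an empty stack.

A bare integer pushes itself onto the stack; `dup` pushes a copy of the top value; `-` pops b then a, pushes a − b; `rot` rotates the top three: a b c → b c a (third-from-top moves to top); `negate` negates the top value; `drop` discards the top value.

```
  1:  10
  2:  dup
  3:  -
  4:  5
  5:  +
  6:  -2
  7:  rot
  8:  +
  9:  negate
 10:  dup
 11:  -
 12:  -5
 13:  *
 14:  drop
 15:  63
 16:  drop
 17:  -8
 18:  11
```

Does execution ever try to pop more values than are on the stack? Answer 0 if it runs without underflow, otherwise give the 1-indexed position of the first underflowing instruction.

10  : [10]
dup : [10, 10]
-   : [0]
5   : [0, 5]
+   : [5]
-2  : [5, -2]
rot  — needs 3 operands, stack has 2 → underflow

7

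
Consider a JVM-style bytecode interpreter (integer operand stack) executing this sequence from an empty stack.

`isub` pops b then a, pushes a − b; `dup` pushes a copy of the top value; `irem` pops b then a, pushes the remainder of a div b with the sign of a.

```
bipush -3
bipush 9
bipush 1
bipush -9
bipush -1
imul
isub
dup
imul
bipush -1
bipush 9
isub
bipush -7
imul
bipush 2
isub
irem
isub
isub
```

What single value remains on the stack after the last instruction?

bipush -3 : -3
bipush 9  : -3 9
bipush 1  : -3 9 1
bipush -9 : -3 9 1 -9
bipush -1 : -3 9 1 -9 -1
imul      : -3 9 1 9
isub      : -3 9 -8
dup       : -3 9 -8 -8
imul      : -3 9 64
bipush -1 : -3 9 64 -1
bipush 9  : -3 9 64 -1 9
isub      : -3 9 64 -10
bipush -7 : -3 9 64 -10 -7
imul      : -3 9 64 70
bipush 2  : -3 9 64 70 2
isub      : -3 9 64 68
irem      : -3 9 64
isub      : -3 -55
isub      : 52

52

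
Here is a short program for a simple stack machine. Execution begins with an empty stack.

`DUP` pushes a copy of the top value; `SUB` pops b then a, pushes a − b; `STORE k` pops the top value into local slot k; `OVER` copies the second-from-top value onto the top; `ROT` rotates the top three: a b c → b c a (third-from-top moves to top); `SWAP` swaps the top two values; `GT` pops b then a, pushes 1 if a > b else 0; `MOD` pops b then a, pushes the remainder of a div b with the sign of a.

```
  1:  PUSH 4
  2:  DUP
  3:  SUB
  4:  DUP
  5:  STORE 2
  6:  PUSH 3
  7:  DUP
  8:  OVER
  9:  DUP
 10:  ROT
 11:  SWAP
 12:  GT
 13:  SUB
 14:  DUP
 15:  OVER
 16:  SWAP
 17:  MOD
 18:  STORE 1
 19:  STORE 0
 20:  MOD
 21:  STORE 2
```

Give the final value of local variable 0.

PUSH 4  -> 4
DUP     -> 4 4
SUB     -> 0
DUP     -> 0 0
STORE 2 -> 0
PUSH 3  -> 0 3
DUP     -> 0 3 3
OVER    -> 0 3 3 3
DUP     -> 0 3 3 3 3
ROT     -> 0 3 3 3 3
SWAP    -> 0 3 3 3 3
GT      -> 0 3 3 0
SUB     -> 0 3 3
DUP     -> 0 3 3 3
OVER    -> 0 3 3 3 3
SWAP    -> 0 3 3 3 3
MOD     -> 0 3 3 0
STORE 1 -> 0 3 3
STORE 0 -> 0 3
MOD     -> 0
STORE 2 -> (empty)

3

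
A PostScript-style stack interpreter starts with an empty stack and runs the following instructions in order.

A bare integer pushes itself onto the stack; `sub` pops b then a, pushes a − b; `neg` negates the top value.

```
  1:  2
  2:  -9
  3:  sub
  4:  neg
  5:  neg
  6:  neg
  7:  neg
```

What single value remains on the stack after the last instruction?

2   → [2]
-9  → [2, -9]
sub → [11]
neg → [-11]
neg → [11]
neg → [-11]
neg → [11]

11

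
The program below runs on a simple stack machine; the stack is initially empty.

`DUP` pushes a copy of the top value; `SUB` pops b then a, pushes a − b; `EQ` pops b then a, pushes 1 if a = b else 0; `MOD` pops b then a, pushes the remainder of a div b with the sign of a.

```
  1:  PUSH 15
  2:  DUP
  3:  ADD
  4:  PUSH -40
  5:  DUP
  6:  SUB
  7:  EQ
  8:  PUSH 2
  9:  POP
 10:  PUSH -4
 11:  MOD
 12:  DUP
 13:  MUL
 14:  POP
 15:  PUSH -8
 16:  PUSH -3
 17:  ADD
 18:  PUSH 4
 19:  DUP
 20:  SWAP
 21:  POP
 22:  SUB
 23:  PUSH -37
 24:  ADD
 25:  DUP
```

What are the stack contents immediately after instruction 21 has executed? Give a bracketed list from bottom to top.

PUSH 15  → [15]
DUP      → [15, 15]
ADD      → [30]
PUSH -40 → [30, -40]
DUP      → [30, -40, -40]
SUB      → [30, 0]
EQ       → [0]
PUSH 2   → [0, 2]
POP      → [0]
PUSH -4  → [0, -4]
MOD      → [0]
DUP      → [0, 0]
MUL      → [0]
POP      → []
PUSH -8  → [-8]
PUSH -3  → [-8, -3]
ADD      → [-11]
PUSH 4   → [-11, 4]
DUP      → [-11, 4, 4]
SWAP     → [-11, 4, 4]
POP      → [-11, 4]

[-11, 4]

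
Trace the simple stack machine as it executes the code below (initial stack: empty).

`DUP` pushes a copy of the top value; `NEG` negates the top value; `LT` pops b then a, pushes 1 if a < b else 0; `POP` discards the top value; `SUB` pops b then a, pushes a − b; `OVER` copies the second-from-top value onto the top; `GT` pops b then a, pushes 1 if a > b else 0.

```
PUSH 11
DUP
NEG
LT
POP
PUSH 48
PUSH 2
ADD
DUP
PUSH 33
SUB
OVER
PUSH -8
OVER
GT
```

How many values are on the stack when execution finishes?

PUSH 11 -> [11]
DUP     -> [11, 11]
NEG     -> [11, -11]
LT      -> [0]
POP     -> []
PUSH 48 -> [48]
PUSH 2  -> [48, 2]
ADD     -> [50]
DUP     -> [50, 50]
PUSH 33 -> [50, 50, 33]
SUB     -> [50, 17]
OVER    -> [50, 17, 50]
PUSH -8 -> [50, 17, 50, -8]
OVER    -> [50, 17, 50, -8, 50]
GT      -> [50, 17, 50, 0]

4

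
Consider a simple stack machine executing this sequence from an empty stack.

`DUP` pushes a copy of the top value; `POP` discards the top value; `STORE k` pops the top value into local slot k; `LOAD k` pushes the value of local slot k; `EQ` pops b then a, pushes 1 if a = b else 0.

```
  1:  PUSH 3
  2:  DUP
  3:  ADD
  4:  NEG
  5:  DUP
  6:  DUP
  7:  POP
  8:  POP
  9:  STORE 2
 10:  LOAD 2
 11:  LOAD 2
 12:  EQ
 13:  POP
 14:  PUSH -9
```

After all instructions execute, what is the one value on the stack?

PUSH 3  -> 3
DUP     -> 3 3
ADD     -> 6
NEG     -> -6
DUP     -> -6 -6
DUP     -> -6 -6 -6
POP     -> -6 -6
POP     -> -6
STORE 2 -> (empty)
LOAD 2  -> -6
LOAD 2  -> -6 -6
EQ      -> 1
POP     -> (empty)
PUSH -9 -> -9

-9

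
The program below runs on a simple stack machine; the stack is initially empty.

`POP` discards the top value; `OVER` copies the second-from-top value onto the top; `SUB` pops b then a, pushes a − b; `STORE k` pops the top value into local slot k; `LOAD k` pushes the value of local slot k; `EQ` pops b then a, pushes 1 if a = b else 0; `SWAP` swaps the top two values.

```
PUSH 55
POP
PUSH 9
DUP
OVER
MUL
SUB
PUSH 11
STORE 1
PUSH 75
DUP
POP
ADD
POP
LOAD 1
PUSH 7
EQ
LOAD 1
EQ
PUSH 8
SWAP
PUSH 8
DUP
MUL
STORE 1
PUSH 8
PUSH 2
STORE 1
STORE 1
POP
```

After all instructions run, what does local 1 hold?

PUSH 55 → 55
POP     → (empty)
PUSH 9  → 9
DUP     → 9 9
OVER    → 9 9 9
MUL     → 9 81
SUB     → -72
PUSH 11 → -72 11
STORE 1 → -72
PUSH 75 → -72 75
DUP     → -72 75 75
POP     → -72 75
ADD     → 3
POP     → (empty)
LOAD 1  → 11
PUSH 7  → 11 7
EQ      → 0
LOAD 1  → 0 11
EQ      → 0
PUSH 8  → 0 8
SWAP    → 8 0
PUSH 8  → 8 0 8
DUP     → 8 0 8 8
MUL     → 8 0 64
STORE 1 → 8 0
PUSH 8  → 8 0 8
PUSH 2  → 8 0 8 2
STORE 1 → 8 0 8
STORE 1 → 8 0
POP     → 8

8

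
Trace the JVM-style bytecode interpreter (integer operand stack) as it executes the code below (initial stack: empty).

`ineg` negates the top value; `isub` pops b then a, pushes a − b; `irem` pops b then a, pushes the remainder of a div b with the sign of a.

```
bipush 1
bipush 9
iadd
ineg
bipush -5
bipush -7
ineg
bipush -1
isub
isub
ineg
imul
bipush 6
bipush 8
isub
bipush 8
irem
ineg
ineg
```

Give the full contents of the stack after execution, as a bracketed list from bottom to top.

bipush 1   [1]
bipush 9   [1, 9]
iadd       [10]
ineg       [-10]
bipush -5  [-10, -5]
bipush -7  [-10, -5, -7]
ineg       [-10, -5, 7]
bipush -1  [-10, -5, 7, -1]
isub       [-10, -5, 8]
isub       [-10, -13]
ineg       [-10, 13]
imul       [-130]
bipush 6   [-130, 6]
bipush 8   [-130, 6, 8]
isub       [-130, -2]
bipush 8   [-130, -2, 8]
irem       [-130, -2]
ineg       [-130, 2]
ineg       [-130, -2]

[-130, -2]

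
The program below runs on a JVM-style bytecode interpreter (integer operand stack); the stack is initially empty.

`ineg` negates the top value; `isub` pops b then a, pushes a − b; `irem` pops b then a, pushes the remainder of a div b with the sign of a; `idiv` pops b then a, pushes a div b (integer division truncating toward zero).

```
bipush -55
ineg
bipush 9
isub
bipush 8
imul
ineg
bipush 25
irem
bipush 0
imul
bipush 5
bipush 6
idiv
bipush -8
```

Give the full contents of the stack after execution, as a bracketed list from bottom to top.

bipush -55 → -55
ineg       → 55
bipush 9   → 55 9
isub       → 46
bipush 8   → 46 8
imul       → 368
ineg       → -368
bipush 25  → -368 25
irem       → -18
bipush 0   → -18 0
imul       → 0
bipush 5   → 0 5
bipush 6   → 0 5 6
idiv       → 0 0
bipush -8  → 0 0 -8

[0, 0, -8]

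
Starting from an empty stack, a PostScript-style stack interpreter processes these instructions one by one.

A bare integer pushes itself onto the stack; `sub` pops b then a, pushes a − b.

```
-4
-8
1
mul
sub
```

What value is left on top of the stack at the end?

4

-4  : [-4]
-8  : [-4, -8]
1   : [-4, -8, 1]
mul : [-4, -8]
sub : [4]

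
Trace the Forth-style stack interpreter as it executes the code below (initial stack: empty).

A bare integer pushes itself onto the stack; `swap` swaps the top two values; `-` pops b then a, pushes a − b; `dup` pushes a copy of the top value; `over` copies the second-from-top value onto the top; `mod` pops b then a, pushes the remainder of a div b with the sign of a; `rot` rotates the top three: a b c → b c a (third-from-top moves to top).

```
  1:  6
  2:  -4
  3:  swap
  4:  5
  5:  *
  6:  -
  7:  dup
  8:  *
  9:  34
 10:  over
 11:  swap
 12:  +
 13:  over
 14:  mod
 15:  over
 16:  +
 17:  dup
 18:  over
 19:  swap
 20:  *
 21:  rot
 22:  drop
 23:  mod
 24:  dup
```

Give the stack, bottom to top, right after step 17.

6    -> [6]
-4   -> [6, -4]
swap -> [-4, 6]
5    -> [-4, 6, 5]
*    -> [-4, 30]
-    -> [-34]
dup  -> [-34, -34]
*    -> [1156]
34   -> [1156, 34]
over -> [1156, 34, 1156]
swap -> [1156, 1156, 34]
+    -> [1156, 1190]
over -> [1156, 1190, 1156]
mod  -> [1156, 34]
over -> [1156, 34, 1156]
+    -> [1156, 1190]
dup  -> [1156, 1190, 1190]

[1156, 1190, 1190]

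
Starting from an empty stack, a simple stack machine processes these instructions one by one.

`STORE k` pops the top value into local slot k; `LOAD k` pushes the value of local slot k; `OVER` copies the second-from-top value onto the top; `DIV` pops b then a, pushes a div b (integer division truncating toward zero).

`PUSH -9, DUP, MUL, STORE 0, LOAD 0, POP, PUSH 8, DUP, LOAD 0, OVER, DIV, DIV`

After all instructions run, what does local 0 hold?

81

PUSH -9  [-9]
DUP      [-9, -9]
MUL      [81]
STORE 0  []
LOAD 0   [81]
POP      []
PUSH 8   [8]
DUP      [8, 8]
LOAD 0   [8, 8, 81]
OVER     [8, 8, 81, 8]
DIV      [8, 8, 10]
DIV      [8, 0]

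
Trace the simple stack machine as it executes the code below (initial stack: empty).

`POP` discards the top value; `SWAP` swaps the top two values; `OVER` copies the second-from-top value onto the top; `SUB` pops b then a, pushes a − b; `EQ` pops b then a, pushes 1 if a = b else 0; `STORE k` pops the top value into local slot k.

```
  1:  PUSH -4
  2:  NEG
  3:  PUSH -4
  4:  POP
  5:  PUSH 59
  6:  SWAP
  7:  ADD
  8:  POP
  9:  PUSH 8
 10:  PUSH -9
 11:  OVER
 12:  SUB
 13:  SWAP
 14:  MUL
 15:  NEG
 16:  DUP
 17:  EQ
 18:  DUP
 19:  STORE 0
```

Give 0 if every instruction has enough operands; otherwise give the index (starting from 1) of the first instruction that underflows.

0

PUSH -4 → [-4]
NEG     → [4]
PUSH -4 → [4, -4]
POP     → [4]
PUSH 59 → [4, 59]
SWAP    → [59, 4]
ADD     → [63]
POP     → []
PUSH 8  → [8]
PUSH -9 → [8, -9]
OVER    → [8, -9, 8]
SUB     → [8, -17]
SWAP    → [-17, 8]
MUL     → [-136]
NEG     → [136]
DUP     → [136, 136]
EQ      → [1]
DUP     → [1, 1]
STORE 0 → [1]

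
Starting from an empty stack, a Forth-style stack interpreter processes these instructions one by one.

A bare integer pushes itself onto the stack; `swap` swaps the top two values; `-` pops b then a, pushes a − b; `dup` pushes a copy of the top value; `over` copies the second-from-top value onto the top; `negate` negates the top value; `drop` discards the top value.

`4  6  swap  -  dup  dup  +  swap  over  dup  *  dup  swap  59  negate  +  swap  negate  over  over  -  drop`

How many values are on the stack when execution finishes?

4      -> 4
6      -> 4 6
swap   -> 6 4
-      -> 2
dup    -> 2 2
dup    -> 2 2 2
+      -> 2 4
swap   -> 4 2
over   -> 4 2 4
dup    -> 4 2 4 4
*      -> 4 2 16
dup    -> 4 2 16 16
swap   -> 4 2 16 16
59     -> 4 2 16 16 59
negate -> 4 2 16 16 -59
+      -> 4 2 16 -43
swap   -> 4 2 -43 16
negate -> 4 2 -43 -16
over   -> 4 2 -43 -16 -43
over   -> 4 2 -43 -16 -43 -16
-      -> 4 2 -43 -16 -27
drop   -> 4 2 -43 -16

4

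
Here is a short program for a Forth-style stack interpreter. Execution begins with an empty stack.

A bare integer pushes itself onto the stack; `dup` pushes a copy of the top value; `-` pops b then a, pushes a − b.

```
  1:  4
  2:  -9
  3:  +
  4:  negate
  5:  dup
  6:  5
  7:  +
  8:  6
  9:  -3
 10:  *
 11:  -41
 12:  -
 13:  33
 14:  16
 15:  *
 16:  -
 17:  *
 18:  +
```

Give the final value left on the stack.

4      : [4]
-9     : [4, -9]
+      : [-5]
negate : [5]
dup    : [5, 5]
5      : [5, 5, 5]
+      : [5, 10]
6      : [5, 10, 6]
-3     : [5, 10, 6, -3]
*      : [5, 10, -18]
-41    : [5, 10, -18, -41]
-      : [5, 10, 23]
33     : [5, 10, 23, 33]
16     : [5, 10, 23, 33, 16]
*      : [5, 10, 23, 528]
-      : [5, 10, -505]
*      : [5, -5050]
+      : [-5045]

-5045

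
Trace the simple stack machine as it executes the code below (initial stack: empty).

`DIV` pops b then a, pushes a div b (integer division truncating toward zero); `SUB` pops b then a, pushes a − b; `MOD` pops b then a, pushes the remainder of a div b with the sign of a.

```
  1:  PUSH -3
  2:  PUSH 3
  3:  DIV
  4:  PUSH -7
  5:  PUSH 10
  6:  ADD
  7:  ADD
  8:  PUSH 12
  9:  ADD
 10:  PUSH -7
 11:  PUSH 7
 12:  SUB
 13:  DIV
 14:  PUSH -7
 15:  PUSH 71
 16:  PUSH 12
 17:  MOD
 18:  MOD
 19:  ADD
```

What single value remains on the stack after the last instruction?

-8

PUSH -3 → [-3]
PUSH 3  → [-3, 3]
DIV     → [-1]
PUSH -7 → [-1, -7]
PUSH 10 → [-1, -7, 10]
ADD     → [-1, 3]
ADD     → [2]
PUSH 12 → [2, 12]
ADD     → [14]
PUSH -7 → [14, -7]
PUSH 7  → [14, -7, 7]
SUB     → [14, -14]
DIV     → [-1]
PUSH -7 → [-1, -7]
PUSH 71 → [-1, -7, 71]
PUSH 12 → [-1, -7, 71, 12]
MOD     → [-1, -7, 11]
MOD     → [-1, -7]
ADD     → [-8]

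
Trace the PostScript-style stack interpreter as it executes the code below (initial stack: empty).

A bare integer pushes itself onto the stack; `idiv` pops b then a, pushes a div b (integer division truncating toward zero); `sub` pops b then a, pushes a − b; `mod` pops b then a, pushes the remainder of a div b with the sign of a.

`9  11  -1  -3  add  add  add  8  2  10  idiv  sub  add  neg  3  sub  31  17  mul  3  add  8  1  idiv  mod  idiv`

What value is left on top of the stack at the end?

9    : 9
11   : 9 11
-1   : 9 11 -1
-3   : 9 11 -1 -3
add  : 9 11 -4
add  : 9 7
add  : 16
8    : 16 8
2    : 16 8 2
10   : 16 8 2 10
idiv : 16 8 0
sub  : 16 8
add  : 24
neg  : -24
3    : -24 3
sub  : -27
31   : -27 31
17   : -27 31 17
mul  : -27 527
3    : -27 527 3
add  : -27 530
8    : -27 530 8
1    : -27 530 8 1
idiv : -27 530 8
mod  : -27 2
idiv : -13

-13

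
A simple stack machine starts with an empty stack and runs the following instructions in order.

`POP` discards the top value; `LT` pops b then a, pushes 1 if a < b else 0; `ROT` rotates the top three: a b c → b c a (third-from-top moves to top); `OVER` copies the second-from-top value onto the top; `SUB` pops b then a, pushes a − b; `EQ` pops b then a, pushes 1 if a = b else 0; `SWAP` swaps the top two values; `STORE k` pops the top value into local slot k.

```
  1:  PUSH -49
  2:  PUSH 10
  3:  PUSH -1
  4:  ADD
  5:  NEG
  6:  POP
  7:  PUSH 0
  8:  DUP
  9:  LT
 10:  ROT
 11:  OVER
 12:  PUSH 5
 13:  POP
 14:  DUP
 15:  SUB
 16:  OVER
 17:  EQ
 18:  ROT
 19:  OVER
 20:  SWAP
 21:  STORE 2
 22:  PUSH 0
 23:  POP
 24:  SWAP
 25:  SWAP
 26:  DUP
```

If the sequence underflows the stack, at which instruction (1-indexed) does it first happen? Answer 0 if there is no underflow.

10

PUSH -49 → -49
PUSH 10  → -49 10
PUSH -1  → -49 10 -1
ADD      → -49 9
NEG      → -49 -9
POP      → -49
PUSH 0   → -49 0
DUP      → -49 0 0
LT       → -49 0
ROT  — needs 3 operands, stack has 2 → underflow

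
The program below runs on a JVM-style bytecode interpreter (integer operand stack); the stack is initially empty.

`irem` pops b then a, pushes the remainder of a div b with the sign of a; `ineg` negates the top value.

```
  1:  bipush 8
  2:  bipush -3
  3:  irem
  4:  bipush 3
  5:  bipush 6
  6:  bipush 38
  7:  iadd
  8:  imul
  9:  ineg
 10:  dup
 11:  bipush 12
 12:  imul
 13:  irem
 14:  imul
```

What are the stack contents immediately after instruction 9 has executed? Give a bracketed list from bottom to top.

[2, -132]

bipush 8  : 8
bipush -3 : 8 -3
irem      : 2
bipush 3  : 2 3
bipush 6  : 2 3 6
bipush 38 : 2 3 6 38
iadd      : 2 3 44
imul      : 2 132
ineg      : 2 -132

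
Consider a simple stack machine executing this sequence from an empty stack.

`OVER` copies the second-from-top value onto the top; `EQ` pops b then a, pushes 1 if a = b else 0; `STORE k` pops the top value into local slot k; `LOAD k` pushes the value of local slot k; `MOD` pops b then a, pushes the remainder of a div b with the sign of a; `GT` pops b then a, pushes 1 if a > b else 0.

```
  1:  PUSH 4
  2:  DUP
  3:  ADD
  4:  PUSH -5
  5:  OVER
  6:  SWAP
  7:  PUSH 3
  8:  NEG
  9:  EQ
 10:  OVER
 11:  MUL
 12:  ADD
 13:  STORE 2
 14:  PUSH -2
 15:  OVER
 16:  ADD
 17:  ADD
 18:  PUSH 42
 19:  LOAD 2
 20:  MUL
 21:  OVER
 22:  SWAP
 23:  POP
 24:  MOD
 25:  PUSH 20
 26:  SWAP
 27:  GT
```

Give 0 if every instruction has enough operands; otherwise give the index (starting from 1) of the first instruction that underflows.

0

PUSH 4  : [4]
DUP     : [4, 4]
ADD     : [8]
PUSH -5 : [8, -5]
OVER    : [8, -5, 8]
SWAP    : [8, 8, -5]
PUSH 3  : [8, 8, -5, 3]
NEG     : [8, 8, -5, -3]
EQ      : [8, 8, 0]
OVER    : [8, 8, 0, 8]
MUL     : [8, 8, 0]
ADD     : [8, 8]
STORE 2 : [8]
PUSH -2 : [8, -2]
OVER    : [8, -2, 8]
ADD     : [8, 6]
ADD     : [14]
PUSH 42 : [14, 42]
LOAD 2  : [14, 42, 8]
MUL     : [14, 336]
OVER    : [14, 336, 14]
SWAP    : [14, 14, 336]
POP     : [14, 14]
MOD     : [0]
PUSH 20 : [0, 20]
SWAP    : [20, 0]
GT      : [1]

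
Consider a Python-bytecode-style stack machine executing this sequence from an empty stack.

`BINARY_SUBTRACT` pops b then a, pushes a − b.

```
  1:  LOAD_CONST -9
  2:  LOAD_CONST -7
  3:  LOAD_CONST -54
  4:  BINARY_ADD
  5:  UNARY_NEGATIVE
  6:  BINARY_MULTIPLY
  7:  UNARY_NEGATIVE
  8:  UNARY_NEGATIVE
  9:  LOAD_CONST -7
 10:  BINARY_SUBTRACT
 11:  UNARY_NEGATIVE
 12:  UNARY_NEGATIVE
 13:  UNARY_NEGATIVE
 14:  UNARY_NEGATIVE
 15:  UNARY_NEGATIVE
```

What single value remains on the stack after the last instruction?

LOAD_CONST -9    [-9]
LOAD_CONST -7    [-9, -7]
LOAD_CONST -54   [-9, -7, -54]
BINARY_ADD       [-9, -61]
UNARY_NEGATIVE   [-9, 61]
BINARY_MULTIPLY  [-549]
UNARY_NEGATIVE   [549]
UNARY_NEGATIVE   [-549]
LOAD_CONST -7    [-549, -7]
BINARY_SUBTRACT  [-542]
UNARY_NEGATIVE   [542]
UNARY_NEGATIVE   [-542]
UNARY_NEGATIVE   [542]
UNARY_NEGATIVE   [-542]
UNARY_NEGATIVE   [542]

542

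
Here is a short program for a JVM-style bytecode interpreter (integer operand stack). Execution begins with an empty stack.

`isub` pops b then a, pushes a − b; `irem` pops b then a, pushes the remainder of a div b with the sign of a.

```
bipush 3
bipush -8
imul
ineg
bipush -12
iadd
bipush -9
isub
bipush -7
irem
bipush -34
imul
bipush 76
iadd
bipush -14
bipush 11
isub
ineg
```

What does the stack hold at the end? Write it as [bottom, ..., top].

bipush 3   : 3
bipush -8  : 3 -8
imul       : -24
ineg       : 24
bipush -12 : 24 -12
iadd       : 12
bipush -9  : 12 -9
isub       : 21
bipush -7  : 21 -7
irem       : 0
bipush -34 : 0 -34
imul       : 0
bipush 76  : 0 76
iadd       : 76
bipush -14 : 76 -14
bipush 11  : 76 -14 11
isub       : 76 -25
ineg       : 76 25

[76, 25]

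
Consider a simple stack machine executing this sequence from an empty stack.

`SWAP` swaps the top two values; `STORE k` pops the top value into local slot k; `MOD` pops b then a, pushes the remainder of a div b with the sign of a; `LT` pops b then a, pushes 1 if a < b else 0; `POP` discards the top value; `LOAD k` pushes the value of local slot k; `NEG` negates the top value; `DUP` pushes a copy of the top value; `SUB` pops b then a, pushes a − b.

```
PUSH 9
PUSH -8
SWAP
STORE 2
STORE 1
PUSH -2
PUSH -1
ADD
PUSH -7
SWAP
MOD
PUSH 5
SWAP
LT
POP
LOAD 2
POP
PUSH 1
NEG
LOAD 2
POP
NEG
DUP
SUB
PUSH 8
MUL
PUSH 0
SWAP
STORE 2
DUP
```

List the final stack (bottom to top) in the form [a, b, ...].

PUSH 9  → 9
PUSH -8 → 9 -8
SWAP    → -8 9
STORE 2 → -8
STORE 1 → (empty)
PUSH -2 → -2
PUSH -1 → -2 -1
ADD     → -3
PUSH -7 → -3 -7
SWAP    → -7 -3
MOD     → -1
PUSH 5  → -1 5
SWAP    → 5 -1
LT      → 0
POP     → (empty)
LOAD 2  → 9
POP     → (empty)
PUSH 1  → 1
NEG     → -1
LOAD 2  → -1 9
POP     → -1
NEG     → 1
DUP     → 1 1
SUB     → 0
PUSH 8  → 0 8
MUL     → 0
PUSH 0  → 0 0
SWAP    → 0 0
STORE 2 → 0
DUP     → 0 0

[0, 0]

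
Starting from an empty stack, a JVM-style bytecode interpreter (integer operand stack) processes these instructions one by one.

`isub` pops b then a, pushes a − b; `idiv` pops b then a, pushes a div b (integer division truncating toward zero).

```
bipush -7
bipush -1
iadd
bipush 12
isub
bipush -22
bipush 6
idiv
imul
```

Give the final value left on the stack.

60

bipush -7  : -7
bipush -1  : -7 -1
iadd       : -8
bipush 12  : -8 12
isub       : -20
bipush -22 : -20 -22
bipush 6   : -20 -22 6
idiv       : -20 -3
imul       : 60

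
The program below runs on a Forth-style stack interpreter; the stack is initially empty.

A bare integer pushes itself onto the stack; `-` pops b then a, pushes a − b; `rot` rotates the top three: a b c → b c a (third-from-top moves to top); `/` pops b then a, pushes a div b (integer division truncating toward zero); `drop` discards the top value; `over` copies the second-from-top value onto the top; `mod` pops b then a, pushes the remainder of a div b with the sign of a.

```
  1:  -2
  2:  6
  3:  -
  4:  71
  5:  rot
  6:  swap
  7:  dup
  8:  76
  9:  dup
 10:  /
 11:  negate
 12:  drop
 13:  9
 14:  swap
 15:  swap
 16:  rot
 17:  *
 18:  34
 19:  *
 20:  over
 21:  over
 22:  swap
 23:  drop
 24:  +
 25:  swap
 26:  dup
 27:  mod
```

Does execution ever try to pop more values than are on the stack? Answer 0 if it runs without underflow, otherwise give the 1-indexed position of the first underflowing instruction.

5

-2 : -2
6  : -2 6
-  : -8
71 : -8 71
rot  — needs 3 operands, stack has 2 → underflow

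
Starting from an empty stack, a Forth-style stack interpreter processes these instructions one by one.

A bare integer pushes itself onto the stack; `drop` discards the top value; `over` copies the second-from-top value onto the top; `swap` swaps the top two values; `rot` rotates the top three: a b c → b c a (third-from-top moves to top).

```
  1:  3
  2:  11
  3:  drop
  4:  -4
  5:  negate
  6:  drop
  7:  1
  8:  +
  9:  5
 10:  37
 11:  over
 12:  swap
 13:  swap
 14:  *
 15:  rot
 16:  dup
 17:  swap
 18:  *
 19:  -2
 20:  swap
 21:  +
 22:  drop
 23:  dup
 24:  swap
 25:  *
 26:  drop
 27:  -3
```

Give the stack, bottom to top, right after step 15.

3      → 3
11     → 3 11
drop   → 3
-4     → 3 -4
negate → 3 4
drop   → 3
1      → 3 1
+      → 4
5      → 4 5
37     → 4 5 37
over   → 4 5 37 5
swap   → 4 5 5 37
swap   → 4 5 37 5
*      → 4 5 185
rot    → 5 185 4

[5, 185, 4]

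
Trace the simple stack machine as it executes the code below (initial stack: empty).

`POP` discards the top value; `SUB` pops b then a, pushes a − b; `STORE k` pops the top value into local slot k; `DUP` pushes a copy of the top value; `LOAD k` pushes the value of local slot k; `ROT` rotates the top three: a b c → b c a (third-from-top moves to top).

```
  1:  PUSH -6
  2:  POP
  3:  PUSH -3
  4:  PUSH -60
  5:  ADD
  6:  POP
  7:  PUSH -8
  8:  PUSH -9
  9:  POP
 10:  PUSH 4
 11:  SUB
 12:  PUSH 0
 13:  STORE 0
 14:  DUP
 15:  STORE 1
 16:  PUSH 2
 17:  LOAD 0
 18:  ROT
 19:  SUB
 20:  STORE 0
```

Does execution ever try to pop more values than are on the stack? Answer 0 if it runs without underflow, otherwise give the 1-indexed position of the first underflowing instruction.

0

PUSH -6  -> -6
POP      -> (empty)
PUSH -3  -> -3
PUSH -60 -> -3 -60
ADD      -> -63
POP      -> (empty)
PUSH -8  -> -8
PUSH -9  -> -8 -9
POP      -> -8
PUSH 4   -> -8 4
SUB      -> -12
PUSH 0   -> -12 0
STORE 0  -> -12
DUP      -> -12 -12
STORE 1  -> -12
PUSH 2   -> -12 2
LOAD 0   -> -12 2 0
ROT      -> 2 0 -12
SUB      -> 2 12
STORE 0  -> 2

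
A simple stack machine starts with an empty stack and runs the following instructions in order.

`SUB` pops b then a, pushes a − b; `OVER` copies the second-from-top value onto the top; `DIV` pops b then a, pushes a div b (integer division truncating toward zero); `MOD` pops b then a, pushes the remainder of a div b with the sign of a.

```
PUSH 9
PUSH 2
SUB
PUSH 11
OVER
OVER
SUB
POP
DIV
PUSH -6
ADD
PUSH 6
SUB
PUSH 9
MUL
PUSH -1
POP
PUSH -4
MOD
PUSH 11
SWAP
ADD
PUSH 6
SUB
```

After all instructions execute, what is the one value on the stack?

PUSH 9  → [9]
PUSH 2  → [9, 2]
SUB     → [7]
PUSH 11 → [7, 11]
OVER    → [7, 11, 7]
OVER    → [7, 11, 7, 11]
SUB     → [7, 11, -4]
POP     → [7, 11]
DIV     → [0]
PUSH -6 → [0, -6]
ADD     → [-6]
PUSH 6  → [-6, 6]
SUB     → [-12]
PUSH 9  → [-12, 9]
MUL     → [-108]
PUSH -1 → [-108, -1]
POP     → [-108]
PUSH -4 → [-108, -4]
MOD     → [0]
PUSH 11 → [0, 11]
SWAP    → [11, 0]
ADD     → [11]
PUSH 6  → [11, 6]
SUB     → [5]

5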